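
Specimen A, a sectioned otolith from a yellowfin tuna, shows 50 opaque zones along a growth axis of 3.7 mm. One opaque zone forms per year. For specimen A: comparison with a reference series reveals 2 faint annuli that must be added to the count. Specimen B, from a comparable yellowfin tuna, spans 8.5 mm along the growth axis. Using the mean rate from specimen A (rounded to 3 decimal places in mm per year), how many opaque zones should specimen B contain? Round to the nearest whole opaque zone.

Specimen A: true opaque zone count = 50 + 2 = 52.
A: Extension rate ≈ 3.7 / 52 = 0.071 mm/yr.
B spans 8.5 / 0.071 = 119.72 years ≈ 120 opaque zones.

120 opaque zones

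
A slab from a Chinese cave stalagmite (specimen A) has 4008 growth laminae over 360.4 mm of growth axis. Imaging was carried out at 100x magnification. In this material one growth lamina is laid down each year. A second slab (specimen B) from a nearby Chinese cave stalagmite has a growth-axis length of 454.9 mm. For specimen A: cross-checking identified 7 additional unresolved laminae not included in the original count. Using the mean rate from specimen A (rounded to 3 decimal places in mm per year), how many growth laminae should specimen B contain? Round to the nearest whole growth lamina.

Specimen A: true growth lamina count = 4008 + 7 = 4015.
A: Extension rate ≈ 360.4 / 4015 = 0.090 mm per year.
B spans 454.9 / 0.090 = 5054.44 years ≈ 5054 growth laminae.

5054 growth laminae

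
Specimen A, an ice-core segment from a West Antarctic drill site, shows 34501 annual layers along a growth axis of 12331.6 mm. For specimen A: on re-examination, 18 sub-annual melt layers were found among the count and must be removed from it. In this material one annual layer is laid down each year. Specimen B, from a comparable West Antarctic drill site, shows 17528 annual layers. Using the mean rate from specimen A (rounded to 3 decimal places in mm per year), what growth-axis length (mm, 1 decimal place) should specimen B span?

6275.0 mm

Specimen A: adjusted count: 34501 − 18 = 34483 annual layers.
A: Mean rate = 12331.6 mm / 34483 years ≈ 0.358 mm per year.
B's length ≈ 0.358 × 17528 = 6275.0 mm.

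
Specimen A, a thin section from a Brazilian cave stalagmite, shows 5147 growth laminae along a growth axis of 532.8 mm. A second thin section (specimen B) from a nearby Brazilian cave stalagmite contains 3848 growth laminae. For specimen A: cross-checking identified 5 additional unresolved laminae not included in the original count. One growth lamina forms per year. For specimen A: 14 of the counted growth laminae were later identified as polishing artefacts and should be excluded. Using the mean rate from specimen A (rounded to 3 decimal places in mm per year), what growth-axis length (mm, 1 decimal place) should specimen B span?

400.2 mm

Specimen A: true growth lamina count = 5147 − 14 + 5 = 5138.
A: 532.8 mm over 5138 years gives 532.8 / 5138 ≈ 0.104 mm/year.
B's length ≈ 0.104 × 3848 = 400.2 mm.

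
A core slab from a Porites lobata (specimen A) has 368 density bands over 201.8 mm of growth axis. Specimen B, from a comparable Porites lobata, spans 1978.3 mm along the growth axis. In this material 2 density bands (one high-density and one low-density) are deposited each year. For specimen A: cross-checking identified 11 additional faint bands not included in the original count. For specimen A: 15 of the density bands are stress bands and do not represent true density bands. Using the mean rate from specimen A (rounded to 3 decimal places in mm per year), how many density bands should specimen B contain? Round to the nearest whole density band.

3568 density bands

Specimen A: correcting the raw count gives 368 − 15 + 11 = 364 true density bands.
Specimen A: with 2 density bands per year, 364 / 2 = 182 years.
A: 201.8 mm over 182 years gives 201.8 / 182 ≈ 1.109 mm per year.
For B, 1978.3 / 1.109 = 1783.86 years; at 2 density bands per year that is 1783.86 × 2 ≈ 3568 density bands.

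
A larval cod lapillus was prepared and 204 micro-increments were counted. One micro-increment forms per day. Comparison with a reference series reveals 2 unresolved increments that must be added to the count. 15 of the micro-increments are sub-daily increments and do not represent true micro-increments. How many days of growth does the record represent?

True micro-increment count = 204 − 15 + 2 = 191.
One micro-increment per day makes the duration 191 days.

191 days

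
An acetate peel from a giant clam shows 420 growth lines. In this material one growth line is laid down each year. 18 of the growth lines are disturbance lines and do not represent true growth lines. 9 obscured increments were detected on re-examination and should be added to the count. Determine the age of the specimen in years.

Adjusted count: 420 − 18 + 9 = 411 growth lines.
At one growth line per year, that is 411 years.

411 yr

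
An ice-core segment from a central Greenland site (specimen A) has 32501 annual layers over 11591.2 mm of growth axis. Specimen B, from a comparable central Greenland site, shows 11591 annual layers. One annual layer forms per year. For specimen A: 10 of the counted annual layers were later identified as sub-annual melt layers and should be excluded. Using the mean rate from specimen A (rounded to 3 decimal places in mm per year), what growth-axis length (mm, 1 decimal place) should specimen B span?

4138.0 mm

Specimen A: true annual layer count = 32501 − 10 = 32491.
A: 11591.2 mm over 32491 years gives 11591.2 / 32491 ≈ 0.357 mm per year.
Length of B = 0.357 × 11591 = 4138.0 mm.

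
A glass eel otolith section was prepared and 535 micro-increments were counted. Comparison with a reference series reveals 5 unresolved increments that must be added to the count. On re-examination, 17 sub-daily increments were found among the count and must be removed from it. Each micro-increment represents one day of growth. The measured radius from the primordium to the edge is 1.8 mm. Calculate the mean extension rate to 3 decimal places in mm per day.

After corrections the count is 535 − 17 + 5 = 523 micro-increments.
1.8 mm over 523 days gives 1.8 / 523 ≈ 0.003 mm per day.

0.003 mm per day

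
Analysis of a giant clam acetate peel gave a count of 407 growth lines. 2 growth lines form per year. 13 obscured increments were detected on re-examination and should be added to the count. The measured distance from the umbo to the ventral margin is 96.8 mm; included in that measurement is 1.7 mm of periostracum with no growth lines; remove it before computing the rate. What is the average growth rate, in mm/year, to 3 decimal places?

Adjusted count: 407 + 13 = 420 growth lines.
Dividing by 2 growth lines per year: 420 / 2 = 210 years.
Net length = 96.8 − 1.7 = 95.1 mm.
Mean rate = 95.1 mm / 210 years ≈ 0.453 mm/year.

0.453 mm/year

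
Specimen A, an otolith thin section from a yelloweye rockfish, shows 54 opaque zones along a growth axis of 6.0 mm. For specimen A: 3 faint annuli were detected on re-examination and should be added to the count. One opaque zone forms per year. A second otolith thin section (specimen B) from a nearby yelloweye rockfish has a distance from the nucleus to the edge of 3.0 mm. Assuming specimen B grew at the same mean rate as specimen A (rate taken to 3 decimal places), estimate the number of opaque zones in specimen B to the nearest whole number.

29 opaque zones

Specimen A: after corrections the count is 54 + 3 = 57 opaque zones.
A: Mean rate = 6.0 mm / 57 years ≈ 0.105 mm/yr.
For B, 3.0 / 0.105 = 28.57 years ≈ 29 opaque zones.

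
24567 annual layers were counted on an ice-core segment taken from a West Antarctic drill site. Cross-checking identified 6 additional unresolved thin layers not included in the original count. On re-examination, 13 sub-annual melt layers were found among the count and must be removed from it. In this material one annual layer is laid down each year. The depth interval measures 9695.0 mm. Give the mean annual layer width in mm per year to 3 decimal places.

0.395 mm per year

Adjusted count: 24567 − 13 + 6 = 24560 annual layers.
Extension rate ≈ 9695.0 / 24560 = 0.395 mm per year.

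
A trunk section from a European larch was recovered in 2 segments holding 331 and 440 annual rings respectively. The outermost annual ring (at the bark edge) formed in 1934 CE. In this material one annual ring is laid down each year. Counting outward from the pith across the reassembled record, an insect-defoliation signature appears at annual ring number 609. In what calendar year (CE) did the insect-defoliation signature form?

1772 CE

Total annual rings = 331 + 440 = 771.
Between annual ring 609 and the bark edge there are 771 − 609 = 162 annual rings.
1934 − 162 = 1772 CE.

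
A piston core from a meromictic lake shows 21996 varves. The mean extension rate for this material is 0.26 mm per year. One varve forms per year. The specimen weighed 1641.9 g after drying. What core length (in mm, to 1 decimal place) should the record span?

21996 years of growth are recorded.
Predicted length = 0.26 mm/year × 21996 years = 5719.0 mm.

5719.0 mm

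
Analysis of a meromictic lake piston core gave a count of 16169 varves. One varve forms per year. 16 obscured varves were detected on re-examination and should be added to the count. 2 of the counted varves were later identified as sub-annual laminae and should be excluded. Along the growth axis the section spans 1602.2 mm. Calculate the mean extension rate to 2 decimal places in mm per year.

After corrections the count is 16169 − 2 + 16 = 16183 varves.
Extension rate ≈ 1602.2 / 16183 = 0.10 mm per year.

0.10 mm per year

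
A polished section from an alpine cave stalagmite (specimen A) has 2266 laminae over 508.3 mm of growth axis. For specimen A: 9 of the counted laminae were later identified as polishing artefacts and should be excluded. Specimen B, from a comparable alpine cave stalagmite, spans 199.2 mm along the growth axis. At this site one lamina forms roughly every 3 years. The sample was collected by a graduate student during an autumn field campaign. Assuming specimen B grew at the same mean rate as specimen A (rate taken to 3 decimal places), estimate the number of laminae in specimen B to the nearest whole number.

885 laminae

Specimen A: after corrections the count is 2266 − 9 = 2257 laminae.
Specimen A: multiplying by 3 years per lamina: 2257 × 3 = 6771 years.
A: Mean rate = 508.3 mm / 6771 years ≈ 0.075 mm/yr.
For B, 199.2 / 0.075 = 2656.00 years; at 3 years per lamina that is 2656.00 / 3 ≈ 885 laminae.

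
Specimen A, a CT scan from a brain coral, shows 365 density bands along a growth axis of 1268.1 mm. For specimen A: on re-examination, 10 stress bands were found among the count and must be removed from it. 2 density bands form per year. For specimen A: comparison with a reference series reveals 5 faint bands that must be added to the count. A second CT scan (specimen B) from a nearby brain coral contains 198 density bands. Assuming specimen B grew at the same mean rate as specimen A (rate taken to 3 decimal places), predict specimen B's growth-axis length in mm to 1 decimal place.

697.5 mm

Specimen A: correcting the raw count gives 365 − 10 + 5 = 360 true density bands.
Specimen A: with 2 density bands per year, 360 / 2 = 180 years.
A: Extension rate ≈ 1268.1 / 180 = 7.045 mm/year.
Specimen B: 198 density bands at 2 per year is 198 / 2 = 99 years. B's length ≈ 7.045 × 99 = 697.5 mm.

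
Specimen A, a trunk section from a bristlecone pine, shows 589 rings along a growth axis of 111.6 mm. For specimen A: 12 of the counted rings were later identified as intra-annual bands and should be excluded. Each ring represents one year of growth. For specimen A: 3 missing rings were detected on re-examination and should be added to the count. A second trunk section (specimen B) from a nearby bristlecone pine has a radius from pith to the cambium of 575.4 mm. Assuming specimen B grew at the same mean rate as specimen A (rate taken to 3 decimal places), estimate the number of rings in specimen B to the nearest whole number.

2997 rings

Specimen A: true ring count = 589 − 12 + 3 = 580.
A: Mean rate = 111.6 mm / 580 years ≈ 0.192 mm per year.
For B, 575.4 / 0.192 = 2996.88 years ≈ 2997 rings.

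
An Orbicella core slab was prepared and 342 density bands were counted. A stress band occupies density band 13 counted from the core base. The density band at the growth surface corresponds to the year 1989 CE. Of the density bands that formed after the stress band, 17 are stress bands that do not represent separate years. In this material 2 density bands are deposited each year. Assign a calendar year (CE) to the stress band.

The stress band sits at density band 13 from the core base, so 342 − 13 = 329 density bands formed after it.
Removing the 17 false density bands leaves 329 − 17 = 312 true density bands beyond the stress band.
Dividing by 2 density bands per year: 312 / 2 = 156 years.
1989 − 156 = 1833 CE.

1833 CE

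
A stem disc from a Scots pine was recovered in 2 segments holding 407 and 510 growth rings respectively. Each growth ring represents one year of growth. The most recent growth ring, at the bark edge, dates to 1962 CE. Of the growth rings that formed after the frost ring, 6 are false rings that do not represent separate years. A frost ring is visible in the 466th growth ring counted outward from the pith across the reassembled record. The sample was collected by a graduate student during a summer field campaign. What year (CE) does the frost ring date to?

1517 CE

Total growth rings = 407 + 510 = 917.
The frost ring sits at growth ring 466 from the pith, so 917 − 466 = 451 growth rings formed after it.
451 − 6 false = 445 true growth rings after the frost ring.
Counting back 445 years from 1962 CE places the frost ring in 1962 − 445 = 1517 CE.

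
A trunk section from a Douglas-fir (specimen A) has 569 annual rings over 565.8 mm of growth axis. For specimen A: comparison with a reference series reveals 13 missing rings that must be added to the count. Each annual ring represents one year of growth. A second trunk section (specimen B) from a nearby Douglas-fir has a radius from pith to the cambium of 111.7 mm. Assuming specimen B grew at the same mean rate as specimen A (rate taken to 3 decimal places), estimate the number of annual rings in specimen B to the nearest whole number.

115 annual rings

Specimen A: adjusted count: 569 + 13 = 582 annual rings.
A: 565.8 mm over 582 years gives 565.8 / 582 ≈ 0.972 mm per year.
B spans 111.7 / 0.972 = 114.92 years ≈ 115 annual rings.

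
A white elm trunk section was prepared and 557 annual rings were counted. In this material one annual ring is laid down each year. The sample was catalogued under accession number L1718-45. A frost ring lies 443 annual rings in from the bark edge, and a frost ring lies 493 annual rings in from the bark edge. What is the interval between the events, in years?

Separation: 493 − 443 = 50 annual rings.
That is 50 years at one annual ring per year.

50 years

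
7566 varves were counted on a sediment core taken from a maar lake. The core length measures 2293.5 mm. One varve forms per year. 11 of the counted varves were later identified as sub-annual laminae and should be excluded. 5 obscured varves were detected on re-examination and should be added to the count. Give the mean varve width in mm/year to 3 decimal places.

True varve count = 7566 − 11 + 5 = 7560.
2293.5 mm over 7560 years gives 2293.5 / 7560 ≈ 0.303 mm/year.

0.303 mm/year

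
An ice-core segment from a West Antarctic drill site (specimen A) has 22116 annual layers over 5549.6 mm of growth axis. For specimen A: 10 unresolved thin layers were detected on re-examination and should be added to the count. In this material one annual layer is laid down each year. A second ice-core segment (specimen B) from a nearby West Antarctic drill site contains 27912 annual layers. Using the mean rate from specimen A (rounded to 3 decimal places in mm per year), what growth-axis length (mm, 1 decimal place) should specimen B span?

7005.9 mm

Specimen A: correcting the raw count gives 22116 + 10 = 22126 true annual layers.
A: Extension rate ≈ 5549.6 / 22126 = 0.251 mm per year.
For B, 0.251 mm/year × 27912 years = 7005.9 mm.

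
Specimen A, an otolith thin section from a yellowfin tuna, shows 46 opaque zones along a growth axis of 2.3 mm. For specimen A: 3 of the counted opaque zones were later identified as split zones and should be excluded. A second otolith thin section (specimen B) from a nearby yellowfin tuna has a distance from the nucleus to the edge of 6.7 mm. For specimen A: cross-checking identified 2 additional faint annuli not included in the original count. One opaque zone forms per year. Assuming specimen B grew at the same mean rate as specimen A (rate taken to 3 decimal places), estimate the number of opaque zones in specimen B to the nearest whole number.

Specimen A: after corrections the count is 46 − 3 + 2 = 45 opaque zones.
A: Extension rate ≈ 2.3 / 45 = 0.051 mm per year.
Specimen B: 6.7 mm / 0.051 mm per year = 131.37 years ≈ 131 opaque zones.

131 opaque zones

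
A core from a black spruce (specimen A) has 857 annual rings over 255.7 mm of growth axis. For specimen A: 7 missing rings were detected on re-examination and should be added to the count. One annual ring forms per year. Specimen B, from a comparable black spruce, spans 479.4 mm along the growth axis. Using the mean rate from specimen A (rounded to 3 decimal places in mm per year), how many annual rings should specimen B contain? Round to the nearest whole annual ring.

Specimen A: adjusted count: 857 + 7 = 864 annual rings.
A: Extension rate ≈ 255.7 / 864 = 0.296 mm per year.
Specimen B: 479.4 mm / 0.296 mm per year = 1619.59 years ≈ 1620 annual rings.

1620 annual rings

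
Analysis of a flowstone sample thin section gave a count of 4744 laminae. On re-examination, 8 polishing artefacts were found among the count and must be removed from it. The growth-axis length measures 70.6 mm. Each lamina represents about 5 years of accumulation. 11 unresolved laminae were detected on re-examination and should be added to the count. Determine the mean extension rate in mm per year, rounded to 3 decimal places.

After corrections the count is 4744 − 8 + 11 = 4747 laminae.
Multiplying by 5 years per lamina: 4747 × 5 = 23735 years.
Mean rate = 70.6 mm / 23735 years ≈ 0.003 mm per year.

0.003 mm per year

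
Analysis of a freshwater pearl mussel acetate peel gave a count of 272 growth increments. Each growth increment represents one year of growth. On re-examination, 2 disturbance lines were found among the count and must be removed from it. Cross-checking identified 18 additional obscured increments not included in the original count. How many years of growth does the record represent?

Correcting the raw count gives 272 − 2 + 18 = 288 true growth increments.
At one growth increment per year, that is 288 years.

288 yr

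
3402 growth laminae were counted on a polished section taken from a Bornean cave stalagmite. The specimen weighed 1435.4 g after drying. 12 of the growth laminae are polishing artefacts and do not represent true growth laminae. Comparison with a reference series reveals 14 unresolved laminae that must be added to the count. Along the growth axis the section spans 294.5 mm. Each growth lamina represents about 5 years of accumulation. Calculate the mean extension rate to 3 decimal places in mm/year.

0.017 mm/year

After corrections the count is 3402 − 12 + 14 = 3404 growth laminae.
Multiplying by 5 years per growth lamina: 3404 × 5 = 17020 years.
Extension rate ≈ 294.5 / 17020 = 0.017 mm/year.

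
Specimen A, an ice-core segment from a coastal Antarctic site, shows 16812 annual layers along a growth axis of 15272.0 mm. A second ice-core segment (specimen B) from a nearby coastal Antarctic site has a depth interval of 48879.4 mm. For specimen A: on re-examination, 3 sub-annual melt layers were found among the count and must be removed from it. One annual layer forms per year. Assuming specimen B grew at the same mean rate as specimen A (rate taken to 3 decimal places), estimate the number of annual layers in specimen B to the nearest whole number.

Specimen A: adjusted count: 16812 − 3 = 16809 annual layers.
A: Extension rate ≈ 15272.0 / 16809 = 0.909 mm/year.
Specimen B: 48879.4 mm / 0.909 mm per year = 53772.72 years ≈ 53773 annual layers.

53773 annual layers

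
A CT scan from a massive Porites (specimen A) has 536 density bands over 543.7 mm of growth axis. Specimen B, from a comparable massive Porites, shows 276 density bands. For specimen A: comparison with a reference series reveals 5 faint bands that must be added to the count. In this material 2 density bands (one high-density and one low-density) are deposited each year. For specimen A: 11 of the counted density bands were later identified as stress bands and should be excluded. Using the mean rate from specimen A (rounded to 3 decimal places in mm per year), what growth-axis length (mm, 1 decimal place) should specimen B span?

Specimen A: after corrections the count is 536 − 11 + 5 = 530 density bands.
Specimen A: 530 density bands at 2 per year is 530 / 2 = 265 years.
A: Extension rate ≈ 543.7 / 265 = 2.052 mm per year.
Specimen B: dividing by 2 density bands per year: 276 / 2 = 138 years. Length of B = 2.052 × 138 = 283.2 mm.

283.2 mm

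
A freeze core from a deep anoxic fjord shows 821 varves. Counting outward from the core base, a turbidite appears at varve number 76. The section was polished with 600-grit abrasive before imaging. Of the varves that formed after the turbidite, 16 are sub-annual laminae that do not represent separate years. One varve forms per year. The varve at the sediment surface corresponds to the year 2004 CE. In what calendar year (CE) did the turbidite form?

821 − 76 = 745 varves lie beyond the turbidite toward the sediment surface.
745 − 16 false = 729 true varves after the turbidite.
2004 − 729 = 1275 CE.

1275 CE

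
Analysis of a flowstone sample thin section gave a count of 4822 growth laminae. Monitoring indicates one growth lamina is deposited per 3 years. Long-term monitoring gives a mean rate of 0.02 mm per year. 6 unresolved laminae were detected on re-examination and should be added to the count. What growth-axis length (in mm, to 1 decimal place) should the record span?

289.7 mm

Correcting the raw count gives 4822 + 6 = 4828 true growth laminae.
At 3 years per growth lamina, 4828 × 3 = 14484 years.
Length ≈ 0.02 × 14484 = 289.7 mm.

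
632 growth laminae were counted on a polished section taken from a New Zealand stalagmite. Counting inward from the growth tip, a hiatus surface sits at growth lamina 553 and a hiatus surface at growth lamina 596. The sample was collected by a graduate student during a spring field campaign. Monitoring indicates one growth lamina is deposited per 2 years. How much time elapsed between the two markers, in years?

596 − 553 = 43 growth laminae lie between the two events.
At 2 years per growth lamina, 43 × 2 = 86 years.

86 years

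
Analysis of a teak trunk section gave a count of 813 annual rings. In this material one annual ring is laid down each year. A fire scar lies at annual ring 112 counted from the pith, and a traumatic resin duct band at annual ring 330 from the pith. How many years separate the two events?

Separation: 330 − 112 = 218 annual rings.
That is 218 years at one annual ring per year.

218 yr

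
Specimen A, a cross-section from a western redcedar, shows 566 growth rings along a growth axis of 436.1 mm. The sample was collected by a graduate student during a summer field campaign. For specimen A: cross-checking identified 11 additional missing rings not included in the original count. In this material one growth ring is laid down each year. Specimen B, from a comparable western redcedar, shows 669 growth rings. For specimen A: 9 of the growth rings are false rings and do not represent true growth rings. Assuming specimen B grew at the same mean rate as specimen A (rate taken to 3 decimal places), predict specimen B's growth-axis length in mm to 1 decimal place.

Specimen A: true growth ring count = 566 − 9 + 11 = 568.
A: 436.1 mm over 568 years gives 436.1 / 568 ≈ 0.768 mm/yr.
B's length ≈ 0.768 × 669 = 513.8 mm.

513.8 mm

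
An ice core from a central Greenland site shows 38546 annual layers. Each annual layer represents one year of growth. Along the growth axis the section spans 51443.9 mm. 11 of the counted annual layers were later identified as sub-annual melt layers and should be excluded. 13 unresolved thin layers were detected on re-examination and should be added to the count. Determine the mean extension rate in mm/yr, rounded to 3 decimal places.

True annual layer count = 38546 − 11 + 13 = 38548.
Extension rate ≈ 51443.9 / 38548 = 1.335 mm/yr.

1.335 mm/yr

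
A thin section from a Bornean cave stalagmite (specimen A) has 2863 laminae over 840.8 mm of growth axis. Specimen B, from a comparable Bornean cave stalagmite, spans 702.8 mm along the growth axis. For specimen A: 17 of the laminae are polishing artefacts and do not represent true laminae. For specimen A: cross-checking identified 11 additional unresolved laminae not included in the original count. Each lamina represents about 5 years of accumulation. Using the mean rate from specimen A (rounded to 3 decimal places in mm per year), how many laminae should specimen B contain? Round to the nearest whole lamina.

Specimen A: correcting the raw count gives 2863 − 17 + 11 = 2857 true laminae.
Specimen A: multiplying by 5 years per lamina: 2857 × 5 = 14285 years.
A: Mean rate = 840.8 mm / 14285 years ≈ 0.059 mm/yr.
B spans 702.8 / 0.059 = 11911.86 years; at 5 years per lamina that is 11911.86 / 5 ≈ 2382 laminae.

2382 laminae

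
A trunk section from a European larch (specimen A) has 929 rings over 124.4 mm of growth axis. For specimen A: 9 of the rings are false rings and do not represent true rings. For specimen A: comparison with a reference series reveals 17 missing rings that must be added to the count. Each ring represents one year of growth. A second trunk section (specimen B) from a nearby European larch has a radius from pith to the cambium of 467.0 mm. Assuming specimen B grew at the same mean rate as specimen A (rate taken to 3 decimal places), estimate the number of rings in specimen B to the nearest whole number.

Specimen A: true ring count = 929 − 9 + 17 = 937.
A: 124.4 mm over 937 years gives 124.4 / 937 ≈ 0.133 mm per year.
B spans 467.0 / 0.133 = 3511.28 years ≈ 3511 rings.

3511 rings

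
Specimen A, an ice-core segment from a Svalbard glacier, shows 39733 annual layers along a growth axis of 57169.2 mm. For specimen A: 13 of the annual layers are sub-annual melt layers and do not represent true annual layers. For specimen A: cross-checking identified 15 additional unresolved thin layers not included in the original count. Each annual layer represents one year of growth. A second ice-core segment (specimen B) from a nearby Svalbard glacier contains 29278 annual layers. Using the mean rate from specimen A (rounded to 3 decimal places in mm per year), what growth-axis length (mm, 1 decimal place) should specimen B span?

Specimen A: true annual layer count = 39733 − 13 + 15 = 39735.
A: Extension rate ≈ 57169.2 / 39735 = 1.439 mm/year.
B's length ≈ 1.439 × 29278 = 42131.0 mm.

42131.0 mm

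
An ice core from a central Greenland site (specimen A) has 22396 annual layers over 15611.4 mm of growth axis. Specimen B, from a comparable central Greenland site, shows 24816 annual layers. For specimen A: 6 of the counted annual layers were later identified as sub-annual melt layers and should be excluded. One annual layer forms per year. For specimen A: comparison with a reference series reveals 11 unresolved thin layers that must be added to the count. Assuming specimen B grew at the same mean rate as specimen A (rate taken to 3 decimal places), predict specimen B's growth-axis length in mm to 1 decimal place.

17296.8 mm

Specimen A: after corrections the count is 22396 − 6 + 11 = 22401 annual layers.
A: Extension rate ≈ 15611.4 / 22401 = 0.697 mm/yr.
For B, 0.697 mm/year × 24816 years = 17296.8 mm.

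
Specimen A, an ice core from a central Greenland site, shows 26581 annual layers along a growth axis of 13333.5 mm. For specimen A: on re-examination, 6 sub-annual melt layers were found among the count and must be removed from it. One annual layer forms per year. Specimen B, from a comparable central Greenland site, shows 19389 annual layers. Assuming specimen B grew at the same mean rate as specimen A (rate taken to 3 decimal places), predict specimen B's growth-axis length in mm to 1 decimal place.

Specimen A: true annual layer count = 26581 − 6 = 26575.
A: Extension rate ≈ 13333.5 / 26575 = 0.502 mm per year.
For B, 0.502 mm/year × 19389 years = 9733.3 mm.

9733.3 mm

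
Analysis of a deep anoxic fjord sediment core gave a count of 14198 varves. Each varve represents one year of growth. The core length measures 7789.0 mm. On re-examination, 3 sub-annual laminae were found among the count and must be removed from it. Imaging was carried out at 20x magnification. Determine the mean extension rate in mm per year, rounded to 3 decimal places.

True varve count = 14198 − 3 = 14195.
7789.0 mm over 14195 years gives 7789.0 / 14195 ≈ 0.549 mm per year.

0.549 mm per year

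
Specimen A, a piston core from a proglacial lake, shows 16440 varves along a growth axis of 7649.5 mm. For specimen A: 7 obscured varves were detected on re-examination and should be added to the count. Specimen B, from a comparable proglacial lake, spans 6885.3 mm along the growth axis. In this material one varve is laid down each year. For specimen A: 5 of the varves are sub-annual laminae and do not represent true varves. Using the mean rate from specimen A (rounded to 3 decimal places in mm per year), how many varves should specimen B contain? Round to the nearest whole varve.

Specimen A: correcting the raw count gives 16440 − 5 + 7 = 16442 true varves.
A: 7649.5 mm over 16442 years gives 7649.5 / 16442 ≈ 0.465 mm per year.
For B, 6885.3 / 0.465 = 14807.10 years ≈ 14807 varves.

14807 varves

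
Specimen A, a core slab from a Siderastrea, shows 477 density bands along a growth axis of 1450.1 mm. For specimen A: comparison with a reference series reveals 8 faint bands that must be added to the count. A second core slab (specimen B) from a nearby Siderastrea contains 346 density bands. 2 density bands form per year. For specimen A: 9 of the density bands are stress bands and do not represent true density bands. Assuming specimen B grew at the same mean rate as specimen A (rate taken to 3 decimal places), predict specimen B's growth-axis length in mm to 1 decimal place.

Specimen A: true density band count = 477 − 9 + 8 = 476.
Specimen A: 476 density bands at 2 per year is 476 / 2 = 238 years.
A: Mean rate = 1450.1 mm / 238 years ≈ 6.093 mm/yr.
Specimen B: dividing by 2 density bands per year: 346 / 2 = 173 years. Length of B = 6.093 × 173 = 1054.1 mm.

1054.1 mm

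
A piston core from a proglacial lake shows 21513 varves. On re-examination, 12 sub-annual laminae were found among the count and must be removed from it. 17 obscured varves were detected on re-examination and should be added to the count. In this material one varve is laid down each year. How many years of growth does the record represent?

21518 years

Correcting the raw count gives 21513 − 12 + 17 = 21518 true varves.
At one varve per year, that is 21518 years.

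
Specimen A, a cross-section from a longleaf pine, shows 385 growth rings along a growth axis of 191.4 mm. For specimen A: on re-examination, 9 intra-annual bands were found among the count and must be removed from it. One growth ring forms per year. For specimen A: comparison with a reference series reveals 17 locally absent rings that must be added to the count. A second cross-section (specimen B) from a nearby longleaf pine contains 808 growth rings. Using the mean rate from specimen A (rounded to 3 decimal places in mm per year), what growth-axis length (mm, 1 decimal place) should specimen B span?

Specimen A: after corrections the count is 385 − 9 + 17 = 393 growth rings.
A: Mean rate = 191.4 mm / 393 years ≈ 0.487 mm/yr.
For B, 0.487 mm/year × 808 years = 393.5 mm.

393.5 mm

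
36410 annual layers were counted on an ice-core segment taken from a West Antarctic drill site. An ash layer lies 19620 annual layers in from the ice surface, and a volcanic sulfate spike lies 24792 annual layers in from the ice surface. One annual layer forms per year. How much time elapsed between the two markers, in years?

5172 years

24792 − 19620 = 5172 annual layers lie between the two events.
That is 5172 years at one annual layer per year.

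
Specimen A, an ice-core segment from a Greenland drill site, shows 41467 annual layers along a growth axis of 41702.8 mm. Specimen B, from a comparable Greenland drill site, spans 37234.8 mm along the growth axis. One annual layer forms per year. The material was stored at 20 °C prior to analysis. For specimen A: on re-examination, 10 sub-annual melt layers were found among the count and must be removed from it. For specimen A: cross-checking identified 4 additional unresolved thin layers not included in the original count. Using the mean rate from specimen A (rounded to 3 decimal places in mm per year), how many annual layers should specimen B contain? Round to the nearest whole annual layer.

37013 annual layers

Specimen A: true annual layer count = 41467 − 10 + 4 = 41461.
A: 41702.8 mm over 41461 years gives 41702.8 / 41461 ≈ 1.006 mm/yr.
Specimen B: 37234.8 mm / 1.006 mm per year = 37012.72 years ≈ 37013 annual layers.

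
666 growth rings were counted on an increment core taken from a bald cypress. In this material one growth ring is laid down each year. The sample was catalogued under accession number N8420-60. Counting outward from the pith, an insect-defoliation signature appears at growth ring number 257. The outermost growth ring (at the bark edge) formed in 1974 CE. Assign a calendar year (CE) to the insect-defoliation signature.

1565 CE

666 − 257 = 409 growth rings lie beyond the insect-defoliation signature toward the bark edge.
The growth ring at the bark edge is 1974 CE, so the insect-defoliation signature dates to 1974 − 409 = 1565 CE.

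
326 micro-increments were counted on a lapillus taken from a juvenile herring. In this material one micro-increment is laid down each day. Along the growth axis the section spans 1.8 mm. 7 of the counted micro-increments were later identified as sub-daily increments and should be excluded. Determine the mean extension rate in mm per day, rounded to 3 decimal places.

0.006 mm per day

True micro-increment count = 326 − 7 = 319.
1.8 mm over 319 days gives 1.8 / 319 ≈ 0.006 mm per day.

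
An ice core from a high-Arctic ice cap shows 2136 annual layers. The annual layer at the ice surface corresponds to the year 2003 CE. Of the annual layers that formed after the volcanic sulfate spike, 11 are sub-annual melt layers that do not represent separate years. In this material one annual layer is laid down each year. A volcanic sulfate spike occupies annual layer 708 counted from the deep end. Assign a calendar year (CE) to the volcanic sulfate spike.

Between annual layer 708 and the ice surface there are 2136 − 708 = 1428 annual layers.
Removing the 11 false annual layers leaves 1428 − 11 = 1417 true annual layers beyond the volcanic sulfate spike.
The annual layer at the ice surface is 2003 CE, so the volcanic sulfate spike dates to 2003 − 1417 = 586 CE.

586 CE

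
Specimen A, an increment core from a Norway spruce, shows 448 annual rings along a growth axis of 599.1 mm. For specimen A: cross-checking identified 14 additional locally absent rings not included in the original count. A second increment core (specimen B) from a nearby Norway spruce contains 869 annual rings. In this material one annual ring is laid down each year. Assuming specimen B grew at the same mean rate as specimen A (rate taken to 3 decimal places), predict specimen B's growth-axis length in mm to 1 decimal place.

Specimen A: true annual ring count = 448 + 14 = 462.
A: Extension rate ≈ 599.1 / 462 = 1.297 mm/yr.
For B, 1.297 mm/year × 869 years = 1127.1 mm.

1127.1 mm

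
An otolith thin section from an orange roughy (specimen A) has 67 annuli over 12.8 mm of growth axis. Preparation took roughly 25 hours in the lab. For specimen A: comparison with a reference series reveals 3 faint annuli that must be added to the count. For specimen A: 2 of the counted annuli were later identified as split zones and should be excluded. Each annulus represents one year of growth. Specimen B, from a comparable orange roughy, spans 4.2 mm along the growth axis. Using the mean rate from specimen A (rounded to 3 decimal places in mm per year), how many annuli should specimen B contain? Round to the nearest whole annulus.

Specimen A: adjusted count: 67 − 2 + 3 = 68 annuli.
A: 12.8 mm over 68 years gives 12.8 / 68 ≈ 0.188 mm/year.
Specimen B: 4.2 mm / 0.188 mm per year = 22.34 years ≈ 22 annuli.

22 annuli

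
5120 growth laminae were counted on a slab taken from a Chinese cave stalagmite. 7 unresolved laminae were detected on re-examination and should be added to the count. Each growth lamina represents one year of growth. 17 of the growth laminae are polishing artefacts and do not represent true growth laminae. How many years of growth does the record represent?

After corrections the count is 5120 − 17 + 7 = 5110 growth laminae.
With a one-to-one growth lamina periodicity this is 5110 years.

5110 yr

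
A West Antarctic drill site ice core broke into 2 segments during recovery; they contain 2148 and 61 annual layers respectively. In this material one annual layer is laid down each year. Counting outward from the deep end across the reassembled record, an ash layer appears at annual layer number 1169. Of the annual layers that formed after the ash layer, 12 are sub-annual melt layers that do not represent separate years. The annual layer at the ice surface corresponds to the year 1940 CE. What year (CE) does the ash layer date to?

Total annual layers = 2148 + 61 = 2209.
2209 − 1169 = 1040 annual layers lie beyond the ash layer toward the ice surface.
Excluding 12 false annual layers: 1040 − 12 = 1028.
Counting back 1028 years from 1940 CE places the ash layer in 1940 − 1028 = 912 CE.

912 CE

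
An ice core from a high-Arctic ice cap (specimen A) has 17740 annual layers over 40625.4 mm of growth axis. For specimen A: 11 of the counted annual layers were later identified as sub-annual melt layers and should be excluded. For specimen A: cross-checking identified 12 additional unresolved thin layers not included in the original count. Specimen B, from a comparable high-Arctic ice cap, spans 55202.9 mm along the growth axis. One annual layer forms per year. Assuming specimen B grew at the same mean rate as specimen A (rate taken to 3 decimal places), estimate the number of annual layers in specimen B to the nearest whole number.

Specimen A: after corrections the count is 17740 − 11 + 12 = 17741 annual layers.
A: Mean rate = 40625.4 mm / 17741 years ≈ 2.290 mm/year.
For B, 55202.9 / 2.290 = 24106.07 years ≈ 24106 annual layers.

24106 annual layers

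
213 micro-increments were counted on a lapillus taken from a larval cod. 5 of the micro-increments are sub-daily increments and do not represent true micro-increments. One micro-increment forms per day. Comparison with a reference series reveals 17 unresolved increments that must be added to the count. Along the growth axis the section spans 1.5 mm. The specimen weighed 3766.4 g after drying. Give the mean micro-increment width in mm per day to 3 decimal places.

0.007 mm per day

Correcting the raw count gives 213 − 5 + 17 = 225 true micro-increments.
Extension rate ≈ 1.5 / 225 = 0.007 mm per day.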